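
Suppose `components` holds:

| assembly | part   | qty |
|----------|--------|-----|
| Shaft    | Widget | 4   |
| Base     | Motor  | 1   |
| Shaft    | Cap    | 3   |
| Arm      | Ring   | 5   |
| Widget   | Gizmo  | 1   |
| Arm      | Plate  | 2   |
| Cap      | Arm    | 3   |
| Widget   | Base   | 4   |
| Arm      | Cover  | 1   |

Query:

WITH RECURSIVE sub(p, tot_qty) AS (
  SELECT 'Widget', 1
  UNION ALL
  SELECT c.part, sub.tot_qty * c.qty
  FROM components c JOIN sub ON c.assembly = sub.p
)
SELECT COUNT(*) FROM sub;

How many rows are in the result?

Base: (Widget, tot_qty=1).
Iteration 1: components of {Widget} -> Base = 1*4 = 4, Gizmo = 1*1 = 1.
Iteration 2: components of {Base,Gizmo} -> Motor = 4*1 = 4.
Iteration 3: no further components; recursion stops.
Total rows emitted: 4.

4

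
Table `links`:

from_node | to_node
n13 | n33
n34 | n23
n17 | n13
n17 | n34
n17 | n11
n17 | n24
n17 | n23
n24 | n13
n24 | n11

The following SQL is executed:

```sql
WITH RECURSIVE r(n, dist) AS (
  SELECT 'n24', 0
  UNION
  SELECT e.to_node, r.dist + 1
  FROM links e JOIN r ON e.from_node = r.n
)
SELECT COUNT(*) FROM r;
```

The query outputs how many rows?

Base: (n24, dist=0).
Iteration 1: edges from {n24} -> (n11, dist=1), (n13, dist=1).
Iteration 2: edges from {n11,n13} -> (n33, dist=2).
Iteration 3: no outgoing edges from {n33}; recursion stops.
Total rows emitted: 4.

4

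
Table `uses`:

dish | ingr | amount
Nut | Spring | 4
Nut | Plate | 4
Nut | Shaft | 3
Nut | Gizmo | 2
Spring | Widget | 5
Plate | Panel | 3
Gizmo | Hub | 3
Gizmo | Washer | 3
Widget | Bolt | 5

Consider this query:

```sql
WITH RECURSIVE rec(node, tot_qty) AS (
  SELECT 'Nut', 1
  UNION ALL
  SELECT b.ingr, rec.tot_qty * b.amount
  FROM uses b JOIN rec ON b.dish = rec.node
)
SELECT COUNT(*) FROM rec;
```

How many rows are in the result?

10

Base: (Nut, tot_qty=1).
Iteration 1: components of {Nut} -> Gizmo = 1*2 = 2, Plate = 1*4 = 4, Shaft = 1*3 = 3, Spring = 1*4 = 4.
Iteration 2: components of {Gizmo,Plate,Shaft,Spring} -> Hub = 2*3 = 6, Panel = 4*3 = 12, Washer = 2*3 = 6, Widget = 4*5 = 20.
Iteration 3: components of {Hub,Panel,Washer,Widget} -> Bolt = 20*5 = 100.
Iteration 4: no further components; recursion stops.
Total rows emitted: 10.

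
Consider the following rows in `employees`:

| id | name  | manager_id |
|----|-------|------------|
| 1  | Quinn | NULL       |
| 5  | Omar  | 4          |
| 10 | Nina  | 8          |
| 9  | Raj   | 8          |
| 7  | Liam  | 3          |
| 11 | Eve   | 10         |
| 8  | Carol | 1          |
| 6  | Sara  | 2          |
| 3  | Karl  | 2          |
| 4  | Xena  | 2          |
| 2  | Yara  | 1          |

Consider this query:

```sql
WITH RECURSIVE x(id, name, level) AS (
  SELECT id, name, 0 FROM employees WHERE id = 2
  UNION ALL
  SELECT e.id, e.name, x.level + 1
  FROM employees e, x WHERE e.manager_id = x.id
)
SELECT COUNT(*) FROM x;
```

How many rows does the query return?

6

Base: id=2 (Yara) at level 0.
Iteration 1: rows with manager_id in {2} -> Karl (id 3, level 1), Xena (id 4, level 1), Sara (id 6, level 1).
Iteration 2: rows with manager_id in {3,4,6} -> Omar (id 5, level 2), Liam (id 7, level 2).
Iteration 3: no rows with manager_id in {5,7}; recursion stops.
Total rows emitted: 6.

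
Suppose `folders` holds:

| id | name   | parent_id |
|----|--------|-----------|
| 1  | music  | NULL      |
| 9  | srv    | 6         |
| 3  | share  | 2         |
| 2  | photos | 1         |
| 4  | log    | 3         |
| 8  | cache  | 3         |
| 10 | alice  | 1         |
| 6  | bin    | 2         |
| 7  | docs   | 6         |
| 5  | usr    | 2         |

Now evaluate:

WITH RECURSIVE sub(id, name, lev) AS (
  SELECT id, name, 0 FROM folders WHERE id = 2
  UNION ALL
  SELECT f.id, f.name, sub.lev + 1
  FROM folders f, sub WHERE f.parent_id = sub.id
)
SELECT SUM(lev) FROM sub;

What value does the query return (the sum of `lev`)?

11

Base: id=2 (photos) at lev 0.
Iteration 1: rows with parent_id in {2} -> share (id 3, lev 1), usr (id 5, lev 1), bin (id 6, lev 1).
Iteration 2: rows with parent_id in {3,5,6} -> log (id 4, lev 2), docs (id 7, lev 2), cache (id 8, lev 2), srv (id 9, lev 2).
Iteration 3: no rows with parent_id in {4,7,8,9}; recursion stops.
SUM(lev) = 0 + 1 + 1 + 1 + 2 + 2 + 2 + 2 = 11.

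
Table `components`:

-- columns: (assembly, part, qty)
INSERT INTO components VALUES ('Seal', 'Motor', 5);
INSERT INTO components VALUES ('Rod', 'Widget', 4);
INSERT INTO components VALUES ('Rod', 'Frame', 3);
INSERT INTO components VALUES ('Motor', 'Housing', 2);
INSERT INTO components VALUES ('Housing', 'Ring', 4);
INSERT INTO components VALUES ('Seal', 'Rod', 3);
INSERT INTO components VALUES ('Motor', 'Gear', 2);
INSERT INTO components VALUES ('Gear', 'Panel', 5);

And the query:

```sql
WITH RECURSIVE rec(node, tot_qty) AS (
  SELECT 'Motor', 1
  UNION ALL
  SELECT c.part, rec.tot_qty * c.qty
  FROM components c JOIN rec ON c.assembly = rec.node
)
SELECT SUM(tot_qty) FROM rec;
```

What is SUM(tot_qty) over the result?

23

Base: (Motor, tot_qty=1).
Iteration 1: components of {Motor} -> Gear = 1*2 = 2, Housing = 1*2 = 2.
Iteration 2: components of {Gear,Housing} -> Panel = 2*5 = 10, Ring = 2*4 = 8.
Iteration 3: no further components; recursion stops.
SUM(tot_qty) = 1 + 2 + 2 + 8 + 10 = 23.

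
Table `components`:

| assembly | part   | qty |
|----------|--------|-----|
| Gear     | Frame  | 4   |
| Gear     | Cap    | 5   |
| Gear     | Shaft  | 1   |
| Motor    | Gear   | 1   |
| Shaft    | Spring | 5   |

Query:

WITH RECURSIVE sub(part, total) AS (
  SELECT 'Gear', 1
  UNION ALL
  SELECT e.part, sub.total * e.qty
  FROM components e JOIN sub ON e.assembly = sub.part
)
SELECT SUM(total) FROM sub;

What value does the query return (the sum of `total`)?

Base: (Gear, total=1).
Iteration 1: components of {Gear} -> Cap = 1*5 = 5, Frame = 1*4 = 4, Shaft = 1*1 = 1.
Iteration 2: components of {Cap,Frame,Shaft} -> Spring = 1*5 = 5.
Iteration 3: no further components; recursion stops.
SUM(total) = 1 + 1 + 4 + 5 + 5 = 16.

16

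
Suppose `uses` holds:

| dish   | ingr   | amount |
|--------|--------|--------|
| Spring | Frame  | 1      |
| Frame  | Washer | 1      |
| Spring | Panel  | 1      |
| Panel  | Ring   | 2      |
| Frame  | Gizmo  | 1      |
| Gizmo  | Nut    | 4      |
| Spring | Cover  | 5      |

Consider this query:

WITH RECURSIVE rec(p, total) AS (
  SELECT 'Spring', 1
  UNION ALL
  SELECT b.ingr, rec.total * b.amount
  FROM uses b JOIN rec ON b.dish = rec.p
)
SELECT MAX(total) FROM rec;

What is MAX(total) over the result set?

5

Base: (Spring, total=1).
Iteration 1: components of {Spring} -> Cover = 1*5 = 5, Frame = 1*1 = 1, Panel = 1*1 = 1.
Iteration 2: components of {Cover,Frame,Panel} -> Gizmo = 1*1 = 1, Ring = 1*2 = 2, Washer = 1*1 = 1.
Iteration 3: components of {Gizmo,Ring,Washer} -> Nut = 1*4 = 4.
Iteration 4: no further components; recursion stops.
total values: 1, 1, 1, 5, 1, 1, 2, 4; the maximum is 5.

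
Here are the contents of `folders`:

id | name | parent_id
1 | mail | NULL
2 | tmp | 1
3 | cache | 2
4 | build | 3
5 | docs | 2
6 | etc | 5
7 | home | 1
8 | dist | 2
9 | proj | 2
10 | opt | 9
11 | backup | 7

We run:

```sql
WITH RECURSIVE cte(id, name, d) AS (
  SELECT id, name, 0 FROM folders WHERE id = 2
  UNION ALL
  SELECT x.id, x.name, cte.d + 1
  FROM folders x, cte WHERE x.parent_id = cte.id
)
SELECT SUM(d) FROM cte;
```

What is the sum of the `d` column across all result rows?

Base: id=2 (tmp) at d 0.
Iteration 1: rows with parent_id in {2} -> cache (id 3, d 1), docs (id 5, d 1), dist (id 8, d 1), proj (id 9, d 1).
Iteration 2: rows with parent_id in {3,5,8,9} -> build (id 4, d 2), etc (id 6, d 2), opt (id 10, d 2).
Iteration 3: no rows with parent_id in {4,6,10}; recursion stops.
SUM(d) = 0 + 1 + 1 + 1 + 1 + 2 + 2 + 2 = 10.

10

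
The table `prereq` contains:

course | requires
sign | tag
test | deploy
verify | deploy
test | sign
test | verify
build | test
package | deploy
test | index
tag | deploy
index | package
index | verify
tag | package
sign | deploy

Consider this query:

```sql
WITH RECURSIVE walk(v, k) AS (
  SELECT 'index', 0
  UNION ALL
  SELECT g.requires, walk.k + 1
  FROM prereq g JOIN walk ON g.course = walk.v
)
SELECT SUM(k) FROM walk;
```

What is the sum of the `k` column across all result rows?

6

Base: (index, k=0).
Iteration 1: edges from {index} -> (package, k=1), (verify, k=1).
Iteration 2: edges from {package,verify} -> (deploy, k=2) x2. [UNION ALL keeps all 2 new rows, including repeats]
Iteration 3: no outgoing edges from {deploy}; recursion stops.
SUM(k) = 0 + 1 + 1 + 2 + 2 = 6.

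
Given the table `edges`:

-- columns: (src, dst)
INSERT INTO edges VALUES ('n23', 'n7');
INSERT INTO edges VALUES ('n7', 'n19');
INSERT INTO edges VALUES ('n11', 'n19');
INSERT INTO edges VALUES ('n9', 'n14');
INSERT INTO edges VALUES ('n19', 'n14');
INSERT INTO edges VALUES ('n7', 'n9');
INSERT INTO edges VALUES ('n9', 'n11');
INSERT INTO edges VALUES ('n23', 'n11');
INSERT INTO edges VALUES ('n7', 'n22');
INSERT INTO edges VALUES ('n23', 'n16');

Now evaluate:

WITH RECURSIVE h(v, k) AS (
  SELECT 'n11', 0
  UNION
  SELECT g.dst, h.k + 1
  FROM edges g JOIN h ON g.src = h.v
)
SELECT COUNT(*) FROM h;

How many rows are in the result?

3

Base: (n11, k=0).
Iteration 1: edges from {n11} -> (n19, k=1).
Iteration 2: edges from {n19} -> (n14, k=2).
Iteration 3: no outgoing edges from {n14}; recursion stops.
Total rows emitted: 3.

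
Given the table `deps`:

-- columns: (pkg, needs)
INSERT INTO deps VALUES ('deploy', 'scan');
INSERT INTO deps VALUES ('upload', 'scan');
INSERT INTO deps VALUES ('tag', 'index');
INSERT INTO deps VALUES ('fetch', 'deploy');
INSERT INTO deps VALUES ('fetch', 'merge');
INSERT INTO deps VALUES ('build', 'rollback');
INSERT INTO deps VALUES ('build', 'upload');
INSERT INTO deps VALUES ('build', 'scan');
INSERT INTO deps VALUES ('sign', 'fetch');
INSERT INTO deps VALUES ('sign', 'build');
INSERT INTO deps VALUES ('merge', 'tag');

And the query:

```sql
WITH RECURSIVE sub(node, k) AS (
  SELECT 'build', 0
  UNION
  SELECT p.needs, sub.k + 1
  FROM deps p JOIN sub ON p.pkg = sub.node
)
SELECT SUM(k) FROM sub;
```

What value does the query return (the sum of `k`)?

Base: (build, k=0).
Iteration 1: edges from {build} -> (rollback, k=1), (scan, k=1), (upload, k=1).
Iteration 2: edges from {rollback,scan,upload} -> (scan, k=2).
Iteration 3: no outgoing edges from {scan}; recursion stops.
SUM(k) = 0 + 1 + 1 + 1 + 2 = 5.

5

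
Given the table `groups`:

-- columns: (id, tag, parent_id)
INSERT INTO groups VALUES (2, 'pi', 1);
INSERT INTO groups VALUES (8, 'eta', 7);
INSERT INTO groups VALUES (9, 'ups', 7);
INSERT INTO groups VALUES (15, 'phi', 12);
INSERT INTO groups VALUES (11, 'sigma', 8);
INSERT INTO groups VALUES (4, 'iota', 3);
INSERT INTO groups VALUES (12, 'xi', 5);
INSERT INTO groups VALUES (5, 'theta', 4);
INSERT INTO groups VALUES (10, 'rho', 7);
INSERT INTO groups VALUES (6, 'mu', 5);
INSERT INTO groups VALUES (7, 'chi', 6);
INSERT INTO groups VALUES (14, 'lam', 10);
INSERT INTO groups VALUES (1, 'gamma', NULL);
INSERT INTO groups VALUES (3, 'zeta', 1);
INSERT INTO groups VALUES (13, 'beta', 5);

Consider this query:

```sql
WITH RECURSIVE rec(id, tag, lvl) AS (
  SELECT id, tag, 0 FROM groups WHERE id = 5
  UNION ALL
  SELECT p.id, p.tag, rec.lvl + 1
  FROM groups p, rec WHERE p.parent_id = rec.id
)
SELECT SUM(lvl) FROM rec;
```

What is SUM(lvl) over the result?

Base: id=5 (theta) at lvl 0.
Iteration 1: rows with parent_id in {5} -> mu (id 6, lvl 1), xi (id 12, lvl 1), beta (id 13, lvl 1).
Iteration 2: rows with parent_id in {6,12,13} -> chi (id 7, lvl 2), phi (id 15, lvl 2).
Iteration 3: rows with parent_id in {7,15} -> eta (id 8, lvl 3), ups (id 9, lvl 3), rho (id 10, lvl 3).
Iteration 4: rows with parent_id in {8,9,10} -> sigma (id 11, lvl 4), lam (id 14, lvl 4).
Iteration 5: no rows with parent_id in {11,14}; recursion stops.
SUM(lvl) = 0 + 1 + 1 + 1 + 2 + 2 + 3 + 3 + 3 + 4 + 4 = 24.

24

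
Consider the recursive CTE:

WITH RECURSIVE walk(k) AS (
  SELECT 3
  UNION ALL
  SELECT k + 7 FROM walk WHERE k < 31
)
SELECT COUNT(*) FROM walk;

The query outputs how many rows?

Base: k=3.
Iteration 1: 3 < 31 holds -> k = 3 + 7 = 10.
Iteration 2: 10 < 31 holds -> k = 10 + 7 = 17.
Iteration 3: 17 < 31 holds -> k = 17 + 7 = 24.
Iteration 4: 24 < 31 holds -> k = 24 + 7 = 31.
Iteration 5: 31 < 31 fails; recursion stops.
Total rows emitted: 5.

5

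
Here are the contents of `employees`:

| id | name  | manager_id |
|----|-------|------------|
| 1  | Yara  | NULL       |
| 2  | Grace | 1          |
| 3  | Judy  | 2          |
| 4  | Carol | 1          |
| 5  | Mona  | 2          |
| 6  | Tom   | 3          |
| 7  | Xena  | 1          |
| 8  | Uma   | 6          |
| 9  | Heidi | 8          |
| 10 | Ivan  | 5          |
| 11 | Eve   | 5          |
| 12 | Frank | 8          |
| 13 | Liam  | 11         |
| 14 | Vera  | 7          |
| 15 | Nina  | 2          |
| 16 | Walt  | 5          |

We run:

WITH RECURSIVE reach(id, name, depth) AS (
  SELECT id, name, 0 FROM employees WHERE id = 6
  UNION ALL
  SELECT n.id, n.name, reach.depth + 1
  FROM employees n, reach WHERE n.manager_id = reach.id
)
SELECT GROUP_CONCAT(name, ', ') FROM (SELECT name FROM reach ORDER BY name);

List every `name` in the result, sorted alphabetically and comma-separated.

Frank, Heidi, Tom, Uma

Base: id=6 (Tom) at depth 0.
Iteration 1: rows with manager_id in {6} -> Uma (id 8, depth 1).
Iteration 2: rows with manager_id in {8} -> Heidi (id 9, depth 2), Frank (id 12, depth 2).
Iteration 3: no rows with manager_id in {9,12}; recursion stops.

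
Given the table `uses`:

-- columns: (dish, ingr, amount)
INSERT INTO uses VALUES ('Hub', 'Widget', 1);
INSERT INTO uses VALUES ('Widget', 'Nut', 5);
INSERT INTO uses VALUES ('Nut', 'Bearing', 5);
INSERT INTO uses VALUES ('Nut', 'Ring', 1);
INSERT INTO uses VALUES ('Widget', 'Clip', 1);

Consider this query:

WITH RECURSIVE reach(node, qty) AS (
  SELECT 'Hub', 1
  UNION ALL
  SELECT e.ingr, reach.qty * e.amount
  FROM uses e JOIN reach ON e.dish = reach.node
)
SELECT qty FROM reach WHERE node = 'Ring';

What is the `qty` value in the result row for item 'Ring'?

Base: (Hub, qty=1).
Iteration 1: components of {Hub} -> Widget = 1*1 = 1.
Iteration 2: components of {Widget} -> Clip = 1*1 = 1, Nut = 1*5 = 5.
Iteration 3: components of {Clip,Nut} -> Bearing = 5*5 = 25, Ring = 5*1 = 5.
Iteration 4: no further components; recursion stops.

5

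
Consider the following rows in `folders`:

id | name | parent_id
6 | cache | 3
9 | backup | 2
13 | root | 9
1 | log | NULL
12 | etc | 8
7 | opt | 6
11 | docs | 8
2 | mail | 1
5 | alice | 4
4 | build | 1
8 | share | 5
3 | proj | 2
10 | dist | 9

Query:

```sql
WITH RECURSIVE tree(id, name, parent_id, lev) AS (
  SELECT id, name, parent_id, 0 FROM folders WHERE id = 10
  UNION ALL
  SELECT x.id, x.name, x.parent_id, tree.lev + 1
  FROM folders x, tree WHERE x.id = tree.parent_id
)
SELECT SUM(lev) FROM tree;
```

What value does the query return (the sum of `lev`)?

Base: id=10 (dist), parent_id=9, lev 0.
Iteration 1: join on id=9 -> backup (id 9, parent_id=2, lev 1).
Iteration 2: join on id=2 -> mail (id 2, parent_id=1, lev 2).
Iteration 3: join on id=1 -> log (id 1, parent_id=NULL, lev 3).
Iteration 4: parent_id is NULL; no match; recursion stops.
SUM(lev) = 0 + 1 + 2 + 3 = 6.

6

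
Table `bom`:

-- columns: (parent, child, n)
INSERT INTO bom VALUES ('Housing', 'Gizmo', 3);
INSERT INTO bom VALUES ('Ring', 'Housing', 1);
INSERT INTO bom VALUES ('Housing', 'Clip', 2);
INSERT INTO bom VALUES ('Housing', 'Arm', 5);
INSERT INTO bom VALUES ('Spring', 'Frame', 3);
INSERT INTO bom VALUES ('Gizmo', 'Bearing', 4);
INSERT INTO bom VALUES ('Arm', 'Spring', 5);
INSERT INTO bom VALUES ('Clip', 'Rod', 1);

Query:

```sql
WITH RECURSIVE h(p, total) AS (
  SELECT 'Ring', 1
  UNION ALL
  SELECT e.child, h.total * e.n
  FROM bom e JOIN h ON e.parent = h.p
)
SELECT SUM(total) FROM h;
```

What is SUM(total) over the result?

Base: (Ring, total=1).
Iteration 1: components of {Ring} -> Housing = 1*1 = 1.
Iteration 2: components of {Housing} -> Arm = 1*5 = 5, Clip = 1*2 = 2, Gizmo = 1*3 = 3.
Iteration 3: components of {Arm,Clip,Gizmo} -> Bearing = 3*4 = 12, Rod = 2*1 = 2, Spring = 5*5 = 25.
Iteration 4: components of {Bearing,Rod,Spring} -> Frame = 25*3 = 75.
Iteration 5: no further components; recursion stops.
SUM(total) = 1 + 1 + 3 + 5 + 2 + 12 + 25 + 2 + 75 = 126.

126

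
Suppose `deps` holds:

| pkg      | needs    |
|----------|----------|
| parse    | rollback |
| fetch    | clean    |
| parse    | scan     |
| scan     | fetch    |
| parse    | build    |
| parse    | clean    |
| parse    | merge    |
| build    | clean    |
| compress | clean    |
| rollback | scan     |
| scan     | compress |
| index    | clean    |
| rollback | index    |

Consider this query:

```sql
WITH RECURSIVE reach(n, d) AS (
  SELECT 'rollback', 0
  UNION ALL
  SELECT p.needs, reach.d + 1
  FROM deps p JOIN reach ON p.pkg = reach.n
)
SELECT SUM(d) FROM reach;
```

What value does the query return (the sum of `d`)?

Base: (rollback, d=0).
Iteration 1: edges from {rollback} -> (index, d=1), (scan, d=1).
Iteration 2: edges from {index,scan} -> (clean, d=2), (compress, d=2), (fetch, d=2).
Iteration 3: edges from {clean,compress,fetch} -> (clean, d=3) x2. [UNION ALL keeps all 2 new rows, including repeats]
Iteration 4: no outgoing edges from {clean}; recursion stops.
SUM(d) = 0 + 1 + 1 + 2 + 2 + 2 + 3 + 3 = 14.

14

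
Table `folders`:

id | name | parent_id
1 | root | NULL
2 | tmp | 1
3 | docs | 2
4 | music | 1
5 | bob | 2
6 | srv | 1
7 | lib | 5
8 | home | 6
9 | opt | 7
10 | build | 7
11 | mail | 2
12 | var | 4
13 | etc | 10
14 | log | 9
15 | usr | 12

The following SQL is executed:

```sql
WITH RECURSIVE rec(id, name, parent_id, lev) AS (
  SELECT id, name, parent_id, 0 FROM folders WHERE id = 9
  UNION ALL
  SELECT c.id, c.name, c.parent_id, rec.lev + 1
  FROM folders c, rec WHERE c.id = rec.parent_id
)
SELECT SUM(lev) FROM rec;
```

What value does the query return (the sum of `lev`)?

10

Base: id=9 (opt), parent_id=7, lev 0.
Iteration 1: join on id=7 -> lib (id 7, parent_id=5, lev 1).
Iteration 2: join on id=5 -> bob (id 5, parent_id=2, lev 2).
Iteration 3: join on id=2 -> tmp (id 2, parent_id=1, lev 3).
Iteration 4: join on id=1 -> root (id 1, parent_id=NULL, lev 4).
Iteration 5: parent_id is NULL; no match; recursion stops.
SUM(lev) = 0 + 1 + 2 + 3 + 4 = 10.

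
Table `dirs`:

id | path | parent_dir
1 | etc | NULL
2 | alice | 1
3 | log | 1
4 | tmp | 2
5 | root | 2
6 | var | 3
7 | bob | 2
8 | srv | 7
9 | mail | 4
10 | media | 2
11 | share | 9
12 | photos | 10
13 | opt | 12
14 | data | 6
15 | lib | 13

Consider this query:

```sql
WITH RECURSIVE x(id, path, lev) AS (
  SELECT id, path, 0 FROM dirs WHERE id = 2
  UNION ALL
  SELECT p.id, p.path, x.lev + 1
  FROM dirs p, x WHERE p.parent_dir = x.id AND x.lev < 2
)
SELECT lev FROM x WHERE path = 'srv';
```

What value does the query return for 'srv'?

2

Base: id=2 (alice) at lev 0.
Iteration 1: rows with parent_dir in {2} -> tmp (id 4, lev 1), root (id 5, lev 1), bob (id 7, lev 1), media (id 10, lev 1).
Iteration 2: rows with parent_dir in {4,5,7,10} -> srv (id 8, lev 2), mail (id 9, lev 2), photos (id 12, lev 2).
Iteration 3: lev < 2 fails for all current rows; recursion stops.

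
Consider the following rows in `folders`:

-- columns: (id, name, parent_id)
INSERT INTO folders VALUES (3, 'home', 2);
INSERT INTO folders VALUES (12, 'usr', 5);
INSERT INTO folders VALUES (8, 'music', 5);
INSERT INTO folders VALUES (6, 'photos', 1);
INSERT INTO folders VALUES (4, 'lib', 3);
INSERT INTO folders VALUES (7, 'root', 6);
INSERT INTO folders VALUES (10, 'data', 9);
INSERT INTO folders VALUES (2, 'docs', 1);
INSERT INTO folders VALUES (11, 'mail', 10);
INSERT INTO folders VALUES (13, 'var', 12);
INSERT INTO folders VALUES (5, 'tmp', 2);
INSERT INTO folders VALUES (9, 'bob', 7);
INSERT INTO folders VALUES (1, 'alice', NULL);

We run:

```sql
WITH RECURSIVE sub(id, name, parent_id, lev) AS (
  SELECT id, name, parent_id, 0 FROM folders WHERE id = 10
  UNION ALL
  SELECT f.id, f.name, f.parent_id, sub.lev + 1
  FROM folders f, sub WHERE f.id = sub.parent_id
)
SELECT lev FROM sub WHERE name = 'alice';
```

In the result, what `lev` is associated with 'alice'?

Base: id=10 (data), parent_id=9, lev 0.
Iteration 1: join on id=9 -> bob (id 9, parent_id=7, lev 1).
Iteration 2: join on id=7 -> root (id 7, parent_id=6, lev 2).
Iteration 3: join on id=6 -> photos (id 6, parent_id=1, lev 3).
Iteration 4: join on id=1 -> alice (id 1, parent_id=NULL, lev 4).
Iteration 5: parent_id is NULL; no match; recursion stops.

4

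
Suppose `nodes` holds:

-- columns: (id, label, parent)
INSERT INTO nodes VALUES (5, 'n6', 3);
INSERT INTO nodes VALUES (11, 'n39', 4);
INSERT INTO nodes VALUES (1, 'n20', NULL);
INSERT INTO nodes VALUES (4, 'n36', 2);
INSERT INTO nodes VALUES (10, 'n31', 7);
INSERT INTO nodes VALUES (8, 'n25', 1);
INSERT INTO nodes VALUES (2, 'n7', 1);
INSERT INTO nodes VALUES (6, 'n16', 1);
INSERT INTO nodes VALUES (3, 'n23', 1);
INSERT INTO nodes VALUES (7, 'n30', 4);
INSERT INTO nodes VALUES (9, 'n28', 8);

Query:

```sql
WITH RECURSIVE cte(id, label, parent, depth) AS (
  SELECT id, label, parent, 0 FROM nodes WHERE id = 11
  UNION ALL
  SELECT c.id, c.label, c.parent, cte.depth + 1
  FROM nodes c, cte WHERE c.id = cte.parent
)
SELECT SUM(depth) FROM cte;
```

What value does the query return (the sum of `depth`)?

6

Base: id=11 (n39), parent=4, depth 0.
Iteration 1: join on id=4 -> n36 (id 4, parent=2, depth 1).
Iteration 2: join on id=2 -> n7 (id 2, parent=1, depth 2).
Iteration 3: join on id=1 -> n20 (id 1, parent=NULL, depth 3).
Iteration 4: parent is NULL; no match; recursion stops.
SUM(depth) = 0 + 1 + 2 + 3 = 6.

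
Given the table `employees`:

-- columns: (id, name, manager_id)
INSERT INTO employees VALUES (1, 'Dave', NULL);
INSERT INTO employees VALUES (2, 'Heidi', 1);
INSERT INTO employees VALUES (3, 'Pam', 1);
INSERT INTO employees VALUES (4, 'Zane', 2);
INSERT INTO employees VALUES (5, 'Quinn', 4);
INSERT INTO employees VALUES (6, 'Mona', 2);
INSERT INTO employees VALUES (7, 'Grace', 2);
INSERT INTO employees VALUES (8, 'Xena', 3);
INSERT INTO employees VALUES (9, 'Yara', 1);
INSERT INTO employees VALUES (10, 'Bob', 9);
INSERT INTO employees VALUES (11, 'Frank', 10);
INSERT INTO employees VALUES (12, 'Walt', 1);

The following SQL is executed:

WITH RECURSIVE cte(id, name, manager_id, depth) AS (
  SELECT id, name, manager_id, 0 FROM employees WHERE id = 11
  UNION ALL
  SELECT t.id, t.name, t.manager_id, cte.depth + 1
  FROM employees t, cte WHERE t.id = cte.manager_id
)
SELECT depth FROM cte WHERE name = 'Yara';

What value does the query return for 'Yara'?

2

Base: id=11 (Frank), manager_id=10, depth 0.
Iteration 1: join on id=10 -> Bob (id 10, manager_id=9, depth 1).
Iteration 2: join on id=9 -> Yara (id 9, manager_id=1, depth 2).
Iteration 3: join on id=1 -> Dave (id 1, manager_id=NULL, depth 3).
Iteration 4: manager_id is NULL; no match; recursion stops.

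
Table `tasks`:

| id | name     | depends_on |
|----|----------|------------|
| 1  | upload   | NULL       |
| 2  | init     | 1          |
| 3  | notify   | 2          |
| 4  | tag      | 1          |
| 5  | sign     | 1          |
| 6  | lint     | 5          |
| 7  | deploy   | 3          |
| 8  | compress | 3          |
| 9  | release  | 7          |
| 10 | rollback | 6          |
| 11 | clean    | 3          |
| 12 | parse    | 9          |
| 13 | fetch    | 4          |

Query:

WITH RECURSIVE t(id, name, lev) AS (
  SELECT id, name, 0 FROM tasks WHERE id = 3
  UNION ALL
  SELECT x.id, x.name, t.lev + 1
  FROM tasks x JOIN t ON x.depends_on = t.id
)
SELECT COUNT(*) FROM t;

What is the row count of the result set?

Base: id=3 (notify) at lev 0.
Iteration 1: rows with depends_on in {3} -> deploy (id 7, lev 1), compress (id 8, lev 1), clean (id 11, lev 1).
Iteration 2: rows with depends_on in {7,8,11} -> release (id 9, lev 2).
Iteration 3: rows with depends_on in {9} -> parse (id 12, lev 3).
Iteration 4: no rows with depends_on in {12}; recursion stops.
Total rows emitted: 6.

6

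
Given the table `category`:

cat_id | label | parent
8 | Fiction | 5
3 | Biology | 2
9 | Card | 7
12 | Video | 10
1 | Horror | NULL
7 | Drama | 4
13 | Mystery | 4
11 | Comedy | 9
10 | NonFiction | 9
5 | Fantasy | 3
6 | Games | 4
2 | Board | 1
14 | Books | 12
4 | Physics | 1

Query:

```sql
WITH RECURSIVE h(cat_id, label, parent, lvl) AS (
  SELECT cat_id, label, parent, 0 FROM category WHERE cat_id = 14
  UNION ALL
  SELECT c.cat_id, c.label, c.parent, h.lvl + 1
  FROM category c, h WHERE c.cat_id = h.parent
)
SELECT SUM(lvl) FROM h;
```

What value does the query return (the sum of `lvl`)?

Base: cat_id=14 (Books), parent=12, lvl 0.
Iteration 1: join on cat_id=12 -> Video (id 12, parent=10, lvl 1).
Iteration 2: join on cat_id=10 -> NonFiction (id 10, parent=9, lvl 2).
Iteration 3: join on cat_id=9 -> Card (id 9, parent=7, lvl 3).
Iteration 4: join on cat_id=7 -> Drama (id 7, parent=4, lvl 4).
Iteration 5: join on cat_id=4 -> Physics (id 4, parent=1, lvl 5).
Iteration 6: join on cat_id=1 -> Horror (id 1, parent=NULL, lvl 6).
Iteration 7: parent is NULL; no match; recursion stops.
SUM(lvl) = 0 + 1 + 2 + 3 + 4 + 5 + 6 = 21.

21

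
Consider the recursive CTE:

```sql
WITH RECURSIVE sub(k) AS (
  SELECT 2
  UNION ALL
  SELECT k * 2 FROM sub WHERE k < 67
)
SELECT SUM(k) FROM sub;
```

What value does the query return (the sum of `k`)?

254

Base: k=2.
Iteration 1: 2 < 67 holds -> k = 2 * 2 = 4.
Iteration 2: 4 < 67 holds -> k = 4 * 2 = 8.
Iteration 3: 8 < 67 holds -> k = 8 * 2 = 16.
Iteration 4: 16 < 67 holds -> k = 16 * 2 = 32.
Iteration 5: 32 < 67 holds -> k = 32 * 2 = 64.
Iteration 6: 64 < 67 holds -> k = 64 * 2 = 128.
Iteration 7: 128 < 67 fails; recursion stops.
SUM(k) = 2 + 4 + 8 + 16 + 32 + 64 + 128 = 254.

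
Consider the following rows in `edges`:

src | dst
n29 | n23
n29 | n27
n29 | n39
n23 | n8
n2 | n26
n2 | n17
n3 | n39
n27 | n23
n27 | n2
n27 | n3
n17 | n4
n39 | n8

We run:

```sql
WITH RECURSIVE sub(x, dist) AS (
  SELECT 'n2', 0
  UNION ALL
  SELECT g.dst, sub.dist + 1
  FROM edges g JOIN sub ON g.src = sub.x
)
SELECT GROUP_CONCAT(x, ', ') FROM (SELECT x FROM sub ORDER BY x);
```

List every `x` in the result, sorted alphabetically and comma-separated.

Base: (n2, dist=0).
Iteration 1: edges from {n2} -> (n17, dist=1), (n26, dist=1).
Iteration 2: edges from {n17,n26} -> (n4, dist=2).
Iteration 3: no outgoing edges from {n4}; recursion stops.

n17, n2, n26, n4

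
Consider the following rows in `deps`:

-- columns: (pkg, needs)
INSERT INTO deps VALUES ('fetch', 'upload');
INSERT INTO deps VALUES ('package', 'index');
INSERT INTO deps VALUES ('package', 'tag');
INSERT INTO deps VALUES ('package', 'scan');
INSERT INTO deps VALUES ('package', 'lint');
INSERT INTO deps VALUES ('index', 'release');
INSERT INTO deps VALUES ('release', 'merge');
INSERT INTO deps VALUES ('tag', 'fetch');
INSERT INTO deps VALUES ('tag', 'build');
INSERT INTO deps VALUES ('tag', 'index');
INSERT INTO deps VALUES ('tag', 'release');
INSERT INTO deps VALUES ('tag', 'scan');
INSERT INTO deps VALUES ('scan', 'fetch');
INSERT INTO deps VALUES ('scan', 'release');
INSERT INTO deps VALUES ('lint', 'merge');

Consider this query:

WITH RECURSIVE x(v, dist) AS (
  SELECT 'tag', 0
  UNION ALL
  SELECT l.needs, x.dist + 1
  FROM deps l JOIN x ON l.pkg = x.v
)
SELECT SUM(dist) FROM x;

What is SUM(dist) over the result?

24

Base: (tag, dist=0).
Iteration 1: edges from {tag} -> (build, dist=1), (fetch, dist=1), (index, dist=1), (release, dist=1), (scan, dist=1).
Iteration 2: edges from {build,fetch,index,release,scan} -> (fetch, dist=2), (merge, dist=2), (release, dist=2) x2, (upload, dist=2). [UNION ALL keeps all 5 new rows, including repeats]
Iteration 3: edges from {fetch,merge,release,upload} -> (merge, dist=3) x2, (upload, dist=3). [UNION ALL keeps all 3 new rows, including repeats]
Iteration 4: no outgoing edges from {merge,upload}; recursion stops.
SUM(dist) = 0 + 1 + 1 + 1 + 1 + 1 + 2 + 2 + 2 + 2 + 2 + 3 + 3 + 3 = 24.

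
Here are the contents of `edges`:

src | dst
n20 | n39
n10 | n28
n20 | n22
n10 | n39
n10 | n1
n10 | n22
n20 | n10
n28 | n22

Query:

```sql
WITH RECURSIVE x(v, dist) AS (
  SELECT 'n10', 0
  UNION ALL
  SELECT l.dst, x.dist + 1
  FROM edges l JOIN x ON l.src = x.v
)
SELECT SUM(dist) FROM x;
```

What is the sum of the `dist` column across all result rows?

Base: (n10, dist=0).
Iteration 1: edges from {n10} -> (n1, dist=1), (n22, dist=1), (n28, dist=1), (n39, dist=1).
Iteration 2: edges from {n1,n22,n28,n39} -> (n22, dist=2).
Iteration 3: no outgoing edges from {n22}; recursion stops.
SUM(dist) = 0 + 1 + 1 + 1 + 1 + 2 = 6.

6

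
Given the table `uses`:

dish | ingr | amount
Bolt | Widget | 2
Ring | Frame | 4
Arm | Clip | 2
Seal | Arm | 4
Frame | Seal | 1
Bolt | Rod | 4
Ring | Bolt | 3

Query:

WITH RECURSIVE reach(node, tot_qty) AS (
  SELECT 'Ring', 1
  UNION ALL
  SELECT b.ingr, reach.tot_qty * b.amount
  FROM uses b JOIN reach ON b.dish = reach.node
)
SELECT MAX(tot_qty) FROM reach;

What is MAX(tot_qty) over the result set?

32

Base: (Ring, tot_qty=1).
Iteration 1: components of {Ring} -> Bolt = 1*3 = 3, Frame = 1*4 = 4.
Iteration 2: components of {Bolt,Frame} -> Rod = 3*4 = 12, Seal = 4*1 = 4, Widget = 3*2 = 6.
Iteration 3: components of {Rod,Seal,Widget} -> Arm = 4*4 = 16.
Iteration 4: components of {Arm} -> Clip = 16*2 = 32.
Iteration 5: no further components; recursion stops.
tot_qty values: 1, 4, 3, 4, 12, 6, 16, 32; the maximum is 32.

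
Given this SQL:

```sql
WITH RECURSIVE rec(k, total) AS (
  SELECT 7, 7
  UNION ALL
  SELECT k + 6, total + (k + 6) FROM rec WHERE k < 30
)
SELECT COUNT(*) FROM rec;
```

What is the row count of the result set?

5

Base: k=7, total=7.
Iteration 1: 7 < 30 holds -> k = 7 + 6 = 13, total = 7 + 13 = 20.
Iteration 2: 13 < 30 holds -> k = 13 + 6 = 19, total = 20 + 19 = 39.
Iteration 3: 19 < 30 holds -> k = 19 + 6 = 25, total = 39 + 25 = 64.
Iteration 4: 25 < 30 holds -> k = 25 + 6 = 31, total = 64 + 31 = 95.
Iteration 5: 31 < 30 fails; recursion stops.
Total rows emitted: 5.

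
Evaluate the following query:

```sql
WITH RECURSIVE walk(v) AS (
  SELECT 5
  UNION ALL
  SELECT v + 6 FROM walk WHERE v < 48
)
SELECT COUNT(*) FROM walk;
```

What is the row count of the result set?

9

Base: v=5.
Iteration 1: 5 < 48 holds -> v = 5 + 6 = 11.
Iteration 2: 11 < 48 holds -> v = 11 + 6 = 17.
Iteration 3: 17 < 48 holds -> v = 17 + 6 = 23.
Iteration 4: 23 < 48 holds -> v = 23 + 6 = 29.
Iteration 5: 29 < 48 holds -> v = 29 + 6 = 35.
Iteration 6: 35 < 48 holds -> v = 35 + 6 = 41.
Iteration 7: 41 < 48 holds -> v = 41 + 6 = 47.
Iteration 8: 47 < 48 holds -> v = 47 + 6 = 53.
Iteration 9: 53 < 48 fails; recursion stops.
Total rows emitted: 9.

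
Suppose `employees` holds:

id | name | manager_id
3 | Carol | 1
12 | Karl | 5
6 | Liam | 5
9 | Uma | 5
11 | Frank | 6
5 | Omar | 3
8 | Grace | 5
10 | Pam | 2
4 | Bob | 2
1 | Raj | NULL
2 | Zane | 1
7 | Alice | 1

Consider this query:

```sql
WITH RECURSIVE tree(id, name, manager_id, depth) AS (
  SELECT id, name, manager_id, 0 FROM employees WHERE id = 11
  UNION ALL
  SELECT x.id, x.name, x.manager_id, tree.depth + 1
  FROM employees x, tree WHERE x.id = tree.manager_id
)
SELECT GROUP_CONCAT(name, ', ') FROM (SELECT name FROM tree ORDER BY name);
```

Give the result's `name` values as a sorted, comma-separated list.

Base: id=11 (Frank), manager_id=6, depth 0.
Iteration 1: join on id=6 -> Liam (id 6, manager_id=5, depth 1).
Iteration 2: join on id=5 -> Omar (id 5, manager_id=3, depth 2).
Iteration 3: join on id=3 -> Carol (id 3, manager_id=1, depth 3).
Iteration 4: join on id=1 -> Raj (id 1, manager_id=NULL, depth 4).
Iteration 5: manager_id is NULL; no match; recursion stops.

Carol, Frank, Liam, Omar, Raj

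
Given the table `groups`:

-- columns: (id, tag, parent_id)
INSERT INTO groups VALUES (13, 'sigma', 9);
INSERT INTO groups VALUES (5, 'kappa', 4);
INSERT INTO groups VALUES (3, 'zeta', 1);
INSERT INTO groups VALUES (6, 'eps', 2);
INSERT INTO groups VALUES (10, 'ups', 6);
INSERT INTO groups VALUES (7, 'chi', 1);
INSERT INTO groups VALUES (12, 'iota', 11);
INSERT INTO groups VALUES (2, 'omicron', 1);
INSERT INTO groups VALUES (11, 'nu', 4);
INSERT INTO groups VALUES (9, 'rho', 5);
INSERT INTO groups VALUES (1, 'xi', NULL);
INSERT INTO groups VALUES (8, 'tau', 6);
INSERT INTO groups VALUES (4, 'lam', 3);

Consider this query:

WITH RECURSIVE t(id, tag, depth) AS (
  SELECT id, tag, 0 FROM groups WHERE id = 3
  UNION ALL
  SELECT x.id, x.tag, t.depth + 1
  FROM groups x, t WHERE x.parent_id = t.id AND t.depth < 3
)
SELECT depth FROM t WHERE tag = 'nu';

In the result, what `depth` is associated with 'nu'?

Base: id=3 (zeta) at depth 0.
Iteration 1: rows with parent_id in {3} -> lam (id 4, depth 1).
Iteration 2: rows with parent_id in {4} -> kappa (id 5, depth 2), nu (id 11, depth 2).
Iteration 3: rows with parent_id in {5,11} -> rho (id 9, depth 3), iota (id 12, depth 3).
Iteration 4: depth < 3 fails for all current rows; recursion stops.

2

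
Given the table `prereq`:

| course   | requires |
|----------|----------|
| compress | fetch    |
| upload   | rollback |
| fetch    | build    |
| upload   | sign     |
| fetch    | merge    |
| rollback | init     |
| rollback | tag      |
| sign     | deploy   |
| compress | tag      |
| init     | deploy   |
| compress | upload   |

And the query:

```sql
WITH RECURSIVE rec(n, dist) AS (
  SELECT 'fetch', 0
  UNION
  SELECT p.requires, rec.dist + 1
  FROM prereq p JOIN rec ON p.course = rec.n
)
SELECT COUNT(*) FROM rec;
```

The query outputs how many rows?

3

Base: (fetch, dist=0).
Iteration 1: edges from {fetch} -> (build, dist=1), (merge, dist=1).
Iteration 2: no outgoing edges from {build,merge}; recursion stops.
Total rows emitted: 3.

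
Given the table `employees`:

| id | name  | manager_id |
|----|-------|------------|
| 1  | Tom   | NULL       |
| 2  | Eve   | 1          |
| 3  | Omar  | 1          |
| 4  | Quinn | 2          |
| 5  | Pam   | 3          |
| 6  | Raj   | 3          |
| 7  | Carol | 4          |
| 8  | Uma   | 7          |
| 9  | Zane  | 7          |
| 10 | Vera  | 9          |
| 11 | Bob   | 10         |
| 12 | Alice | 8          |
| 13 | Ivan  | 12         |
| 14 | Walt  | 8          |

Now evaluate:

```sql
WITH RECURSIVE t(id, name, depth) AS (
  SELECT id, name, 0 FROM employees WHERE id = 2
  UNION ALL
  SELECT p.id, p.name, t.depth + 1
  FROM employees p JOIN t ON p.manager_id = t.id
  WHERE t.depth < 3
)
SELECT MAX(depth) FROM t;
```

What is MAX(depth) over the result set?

Base: id=2 (Eve) at depth 0.
Iteration 1: rows with manager_id in {2} -> Quinn (id 4, depth 1).
Iteration 2: rows with manager_id in {4} -> Carol (id 7, depth 2).
Iteration 3: rows with manager_id in {7} -> Uma (id 8, depth 3), Zane (id 9, depth 3).
Iteration 4: depth < 3 fails for all current rows; recursion stops.
depth values: 0, 1, 2, 3, 3; the maximum is 3.

3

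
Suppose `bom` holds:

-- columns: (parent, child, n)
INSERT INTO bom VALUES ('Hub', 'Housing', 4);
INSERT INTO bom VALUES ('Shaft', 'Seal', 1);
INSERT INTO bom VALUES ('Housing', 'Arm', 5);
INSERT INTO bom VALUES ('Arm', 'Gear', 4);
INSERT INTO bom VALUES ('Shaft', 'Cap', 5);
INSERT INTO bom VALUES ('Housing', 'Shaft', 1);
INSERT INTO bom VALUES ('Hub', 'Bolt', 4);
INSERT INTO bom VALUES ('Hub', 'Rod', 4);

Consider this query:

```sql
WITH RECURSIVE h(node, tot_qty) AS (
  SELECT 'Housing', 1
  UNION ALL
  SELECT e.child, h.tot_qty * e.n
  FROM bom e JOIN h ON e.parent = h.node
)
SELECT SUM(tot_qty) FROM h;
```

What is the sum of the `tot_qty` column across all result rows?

Base: (Housing, tot_qty=1).
Iteration 1: components of {Housing} -> Arm = 1*5 = 5, Shaft = 1*1 = 1.
Iteration 2: components of {Arm,Shaft} -> Cap = 1*5 = 5, Gear = 5*4 = 20, Seal = 1*1 = 1.
Iteration 3: no further components; recursion stops.
SUM(tot_qty) = 1 + 5 + 1 + 20 + 5 + 1 = 33.

33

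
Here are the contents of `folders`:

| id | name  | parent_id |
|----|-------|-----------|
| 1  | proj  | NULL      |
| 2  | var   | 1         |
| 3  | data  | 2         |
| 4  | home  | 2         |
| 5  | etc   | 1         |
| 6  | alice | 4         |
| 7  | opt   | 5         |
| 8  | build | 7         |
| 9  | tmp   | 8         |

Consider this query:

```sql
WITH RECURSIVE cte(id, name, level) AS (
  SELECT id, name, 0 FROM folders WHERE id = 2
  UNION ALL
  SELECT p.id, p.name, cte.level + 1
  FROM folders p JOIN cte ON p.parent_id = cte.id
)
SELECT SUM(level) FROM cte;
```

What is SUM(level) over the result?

4

Base: id=2 (var) at level 0.
Iteration 1: rows with parent_id in {2} -> data (id 3, level 1), home (id 4, level 1).
Iteration 2: rows with parent_id in {3,4} -> alice (id 6, level 2).
Iteration 3: no rows with parent_id in {6}; recursion stops.
SUM(level) = 0 + 1 + 1 + 2 = 4.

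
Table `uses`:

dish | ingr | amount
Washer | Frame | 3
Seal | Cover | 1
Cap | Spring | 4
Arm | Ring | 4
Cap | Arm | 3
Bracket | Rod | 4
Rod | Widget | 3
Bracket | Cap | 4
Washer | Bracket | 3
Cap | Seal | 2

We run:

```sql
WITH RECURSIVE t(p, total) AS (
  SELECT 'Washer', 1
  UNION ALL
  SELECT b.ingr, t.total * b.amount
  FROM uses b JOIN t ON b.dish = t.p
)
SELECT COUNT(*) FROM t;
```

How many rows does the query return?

11

Base: (Washer, total=1).
Iteration 1: components of {Washer} -> Bracket = 1*3 = 3, Frame = 1*3 = 3.
Iteration 2: components of {Bracket,Frame} -> Cap = 3*4 = 12, Rod = 3*4 = 12.
Iteration 3: components of {Cap,Rod} -> Arm = 12*3 = 36, Seal = 12*2 = 24, Spring = 12*4 = 48, Widget = 12*3 = 36.
Iteration 4: components of {Arm,Seal,Spring,Widget} -> Cover = 24*1 = 24, Ring = 36*4 = 144.
Iteration 5: no further components; recursion stops.
Total rows emitted: 11.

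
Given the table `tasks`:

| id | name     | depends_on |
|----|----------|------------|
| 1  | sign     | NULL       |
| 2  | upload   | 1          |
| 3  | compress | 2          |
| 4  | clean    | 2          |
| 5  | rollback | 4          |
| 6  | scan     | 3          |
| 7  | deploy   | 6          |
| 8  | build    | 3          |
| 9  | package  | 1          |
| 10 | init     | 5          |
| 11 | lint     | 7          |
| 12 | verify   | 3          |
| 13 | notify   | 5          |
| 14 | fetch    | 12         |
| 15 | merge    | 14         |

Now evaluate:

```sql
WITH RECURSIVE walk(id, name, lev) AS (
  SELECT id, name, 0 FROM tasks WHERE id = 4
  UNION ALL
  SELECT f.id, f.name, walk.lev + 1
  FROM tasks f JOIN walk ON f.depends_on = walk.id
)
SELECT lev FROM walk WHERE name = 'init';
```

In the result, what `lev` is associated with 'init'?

2

Base: id=4 (clean) at lev 0.
Iteration 1: rows with depends_on in {4} -> rollback (id 5, lev 1).
Iteration 2: rows with depends_on in {5} -> init (id 10, lev 2), notify (id 13, lev 2).
Iteration 3: no rows with depends_on in {10,13}; recursion stops.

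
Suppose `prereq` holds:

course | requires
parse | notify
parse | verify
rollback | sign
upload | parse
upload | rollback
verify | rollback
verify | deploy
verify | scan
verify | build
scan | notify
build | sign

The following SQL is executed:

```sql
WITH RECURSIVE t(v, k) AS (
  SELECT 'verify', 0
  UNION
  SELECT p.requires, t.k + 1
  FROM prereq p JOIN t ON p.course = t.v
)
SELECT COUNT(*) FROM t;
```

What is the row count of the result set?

Base: (verify, k=0).
Iteration 1: edges from {verify} -> (build, k=1), (deploy, k=1), (rollback, k=1), (scan, k=1).
Iteration 2: edges from {build,deploy,rollback,scan} -> (notify, k=2), (sign, k=2). [UNION drops 1 duplicate row(s)]
Iteration 3: no outgoing edges from {notify,sign}; recursion stops.
Total rows emitted: 7.

7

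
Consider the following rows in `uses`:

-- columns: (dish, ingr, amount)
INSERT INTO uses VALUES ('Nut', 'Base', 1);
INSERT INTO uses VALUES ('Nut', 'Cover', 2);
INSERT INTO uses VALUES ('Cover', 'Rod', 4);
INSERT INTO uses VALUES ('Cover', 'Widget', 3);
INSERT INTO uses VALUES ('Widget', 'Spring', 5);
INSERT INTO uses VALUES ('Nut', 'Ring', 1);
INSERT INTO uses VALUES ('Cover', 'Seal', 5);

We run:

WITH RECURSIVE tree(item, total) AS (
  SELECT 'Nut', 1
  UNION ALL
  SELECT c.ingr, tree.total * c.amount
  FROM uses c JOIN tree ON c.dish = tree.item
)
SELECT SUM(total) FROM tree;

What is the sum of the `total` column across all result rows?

59

Base: (Nut, total=1).
Iteration 1: components of {Nut} -> Base = 1*1 = 1, Cover = 1*2 = 2, Ring = 1*1 = 1.
Iteration 2: components of {Base,Cover,Ring} -> Rod = 2*4 = 8, Seal = 2*5 = 10, Widget = 2*3 = 6.
Iteration 3: components of {Rod,Seal,Widget} -> Spring = 6*5 = 30.
Iteration 4: no further components; recursion stops.
SUM(total) = 1 + 2 + 1 + 1 + 6 + 10 + 8 + 30 = 59.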